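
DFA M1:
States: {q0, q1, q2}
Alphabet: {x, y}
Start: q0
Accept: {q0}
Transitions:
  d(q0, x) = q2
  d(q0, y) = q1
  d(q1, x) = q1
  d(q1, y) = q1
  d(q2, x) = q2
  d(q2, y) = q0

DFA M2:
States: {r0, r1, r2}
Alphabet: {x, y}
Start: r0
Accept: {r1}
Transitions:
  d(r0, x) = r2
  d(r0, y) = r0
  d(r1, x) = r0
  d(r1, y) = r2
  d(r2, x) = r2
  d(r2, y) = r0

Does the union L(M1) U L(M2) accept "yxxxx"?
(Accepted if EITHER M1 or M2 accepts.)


M1: final=q1 accepted=False
M2: final=r2 accepted=False

No, union rejects (neither accepts)


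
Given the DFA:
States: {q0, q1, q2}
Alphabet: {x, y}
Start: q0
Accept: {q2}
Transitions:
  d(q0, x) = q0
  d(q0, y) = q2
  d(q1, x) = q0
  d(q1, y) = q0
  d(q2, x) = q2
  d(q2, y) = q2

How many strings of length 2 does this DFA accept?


Enumerating all length-2 strings:
  "xx" -> q0 [reject]
  "xy" -> q2 [accept]
  "yx" -> q2 [accept]
  "yy" -> q2 [accept]

3 out of 4


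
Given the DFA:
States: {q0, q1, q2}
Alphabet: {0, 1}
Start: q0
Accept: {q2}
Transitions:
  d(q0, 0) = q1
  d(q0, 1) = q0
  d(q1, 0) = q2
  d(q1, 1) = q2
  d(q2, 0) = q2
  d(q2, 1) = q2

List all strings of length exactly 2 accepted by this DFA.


All strings of length 2: 4 total
Accepted: 2

"00", "01"


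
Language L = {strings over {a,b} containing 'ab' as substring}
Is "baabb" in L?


'ab' occurs at index 2

Yes, "baabb" is in L


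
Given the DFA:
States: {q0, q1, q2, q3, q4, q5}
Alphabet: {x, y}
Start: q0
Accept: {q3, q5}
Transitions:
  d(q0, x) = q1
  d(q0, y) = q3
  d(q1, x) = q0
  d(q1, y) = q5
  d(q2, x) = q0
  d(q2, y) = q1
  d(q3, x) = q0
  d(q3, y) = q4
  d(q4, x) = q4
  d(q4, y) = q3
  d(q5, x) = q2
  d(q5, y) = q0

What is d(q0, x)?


Looking up transition d(q0, x)

q1


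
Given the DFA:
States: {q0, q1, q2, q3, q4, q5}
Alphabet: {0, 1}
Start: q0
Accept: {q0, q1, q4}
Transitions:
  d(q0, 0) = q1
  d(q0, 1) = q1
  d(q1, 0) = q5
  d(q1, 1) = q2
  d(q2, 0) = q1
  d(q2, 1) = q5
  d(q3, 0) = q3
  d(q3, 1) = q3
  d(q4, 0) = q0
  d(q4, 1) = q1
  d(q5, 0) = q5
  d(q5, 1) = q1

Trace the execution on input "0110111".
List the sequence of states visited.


Input: 0110111
d(q0, 0) = q1
d(q1, 1) = q2
d(q2, 1) = q5
d(q5, 0) = q5
d(q5, 1) = q1
d(q1, 1) = q2
d(q2, 1) = q5


q0 -> q1 -> q2 -> q5 -> q5 -> q1 -> q2 -> q5


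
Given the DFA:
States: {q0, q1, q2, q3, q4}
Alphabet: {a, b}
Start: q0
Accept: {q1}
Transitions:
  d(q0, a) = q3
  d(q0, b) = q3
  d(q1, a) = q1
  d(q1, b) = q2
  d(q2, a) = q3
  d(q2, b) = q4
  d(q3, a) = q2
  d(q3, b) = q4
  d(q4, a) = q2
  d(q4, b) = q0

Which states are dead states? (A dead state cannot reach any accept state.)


Forward reachability from each state:
  q0 -> reaches {q0, q2, q3, q4}, no accept state (dead)
  q1 -> reaches accept state q1 (live)
  q2 -> reaches {q0, q2, q3, q4}, no accept state (dead)
  q3 -> reaches {q0, q2, q3, q4}, no accept state (dead)
  q4 -> reaches {q0, q2, q3, q4}, no accept state (dead)

{q0, q2, q3, q4}


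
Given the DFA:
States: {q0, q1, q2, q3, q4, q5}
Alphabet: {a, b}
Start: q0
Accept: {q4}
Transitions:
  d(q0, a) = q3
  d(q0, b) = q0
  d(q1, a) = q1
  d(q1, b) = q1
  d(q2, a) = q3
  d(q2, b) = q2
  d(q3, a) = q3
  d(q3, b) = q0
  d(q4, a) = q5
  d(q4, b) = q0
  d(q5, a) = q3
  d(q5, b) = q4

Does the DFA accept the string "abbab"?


Trace: q0 -> q3 -> q0 -> q0 -> q3 -> q0
Final state: q0
Accept states: {q4}

No, rejected (final state q0 is not an accept state)


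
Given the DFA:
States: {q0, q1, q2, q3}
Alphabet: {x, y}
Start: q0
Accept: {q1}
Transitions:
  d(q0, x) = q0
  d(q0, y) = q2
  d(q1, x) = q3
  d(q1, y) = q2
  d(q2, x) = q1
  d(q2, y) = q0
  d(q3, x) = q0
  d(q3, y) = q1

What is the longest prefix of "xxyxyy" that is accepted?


Run the DFA, marking each prefix where the state is accepting:
  "" -> q0 [reject]
  "x" -> q0 [reject]
  "xx" -> q0 [reject]
  "xxy" -> q2 [reject]
  "xxyx" -> q1 [accept]
  "xxyxy" -> q2 [reject]
  "xxyxyy" -> q0 [reject]

"xxyx"


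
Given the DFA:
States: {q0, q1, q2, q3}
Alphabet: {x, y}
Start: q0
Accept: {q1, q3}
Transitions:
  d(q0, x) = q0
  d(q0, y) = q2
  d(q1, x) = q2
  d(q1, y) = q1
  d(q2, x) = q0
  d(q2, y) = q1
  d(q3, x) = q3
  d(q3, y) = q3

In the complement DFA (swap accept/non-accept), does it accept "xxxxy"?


Trace: q0 -> q0 -> q0 -> q0 -> q0 -> q2
Final: q2
Original accept: {q1, q3}
Complement: q2 is not in original accept

Yes, complement accepts (original rejects)


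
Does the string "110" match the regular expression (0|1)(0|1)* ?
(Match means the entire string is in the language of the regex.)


|string| = 3; first = '1'; last = '0'

Yes, "110" matches (0|1)(0|1)*


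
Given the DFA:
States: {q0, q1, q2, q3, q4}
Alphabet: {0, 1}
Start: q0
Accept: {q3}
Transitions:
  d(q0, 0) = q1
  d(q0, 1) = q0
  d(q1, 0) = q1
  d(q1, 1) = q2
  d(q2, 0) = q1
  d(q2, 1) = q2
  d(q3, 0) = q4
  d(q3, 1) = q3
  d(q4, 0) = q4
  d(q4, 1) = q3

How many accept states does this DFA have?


Accept states listed: {q3}
Counting: q3(1)

1


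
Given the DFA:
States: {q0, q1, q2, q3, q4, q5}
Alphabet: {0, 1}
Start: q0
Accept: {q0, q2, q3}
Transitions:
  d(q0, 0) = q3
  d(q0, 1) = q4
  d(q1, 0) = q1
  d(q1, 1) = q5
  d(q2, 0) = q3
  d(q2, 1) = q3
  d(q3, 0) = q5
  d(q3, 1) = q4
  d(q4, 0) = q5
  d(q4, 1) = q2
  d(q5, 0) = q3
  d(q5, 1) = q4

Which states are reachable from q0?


BFS from q0:
  layer 0: {q0}
  layer 1: {q3, q4}
  layer 2: {q2, q5}

{q0, q2, q3, q4, q5}


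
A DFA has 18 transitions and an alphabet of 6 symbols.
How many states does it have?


Each state has exactly one transition per symbol.
states = transitions / |alphabet| = 18 / 6 = 3

3


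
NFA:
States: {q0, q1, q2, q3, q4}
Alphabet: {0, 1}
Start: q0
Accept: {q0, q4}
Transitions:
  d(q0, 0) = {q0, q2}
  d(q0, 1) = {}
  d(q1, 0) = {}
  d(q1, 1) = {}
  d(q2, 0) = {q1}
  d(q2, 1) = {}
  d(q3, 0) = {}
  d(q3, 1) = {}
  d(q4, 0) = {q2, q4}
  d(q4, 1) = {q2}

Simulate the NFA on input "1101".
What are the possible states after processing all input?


Start: {q0}
  --1--> {}
  --1--> {}
  --0--> {}
  --1--> {}

{} (empty set, no valid transitions)


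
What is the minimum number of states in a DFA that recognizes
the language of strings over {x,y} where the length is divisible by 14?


States track (length) mod 14.
Need 14 states: one per remainder 0..13; accept = remainder 0.

14


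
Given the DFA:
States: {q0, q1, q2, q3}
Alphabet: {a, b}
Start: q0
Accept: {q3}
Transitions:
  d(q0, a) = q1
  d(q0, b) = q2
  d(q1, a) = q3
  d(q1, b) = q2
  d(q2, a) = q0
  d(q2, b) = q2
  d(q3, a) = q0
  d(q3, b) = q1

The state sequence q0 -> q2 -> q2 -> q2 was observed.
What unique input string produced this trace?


Trace back each transition to find the symbol:
  q0 --[b]--> q2
  q2 --[b]--> q2
  q2 --[b]--> q2

"bbb"


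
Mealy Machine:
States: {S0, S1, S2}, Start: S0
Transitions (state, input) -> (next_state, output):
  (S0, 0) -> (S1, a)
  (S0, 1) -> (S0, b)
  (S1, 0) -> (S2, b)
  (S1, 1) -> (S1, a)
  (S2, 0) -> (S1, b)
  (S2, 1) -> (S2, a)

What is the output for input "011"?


Step-by-step:
  (S0, 0) -> (S1, a)
  (S1, 1) -> (S1, a)
  (S1, 1) -> (S1, a)

"aaa"


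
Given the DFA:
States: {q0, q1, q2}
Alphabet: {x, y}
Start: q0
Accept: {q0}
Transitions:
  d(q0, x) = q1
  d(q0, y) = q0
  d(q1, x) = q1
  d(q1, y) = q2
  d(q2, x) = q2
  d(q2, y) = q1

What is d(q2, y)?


Looking up transition d(q2, y)

q1


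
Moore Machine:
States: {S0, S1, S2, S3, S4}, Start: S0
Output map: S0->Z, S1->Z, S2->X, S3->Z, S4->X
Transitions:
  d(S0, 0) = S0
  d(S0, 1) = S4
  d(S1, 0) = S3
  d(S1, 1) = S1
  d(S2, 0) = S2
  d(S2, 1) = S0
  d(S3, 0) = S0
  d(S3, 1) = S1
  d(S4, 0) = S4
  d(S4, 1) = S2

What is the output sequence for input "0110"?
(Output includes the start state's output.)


Start: S0 (output Z)
  --0--> S0 (output Z)
  --1--> S4 (output X)
  --1--> S2 (output X)
  --0--> S2 (output X)

"ZZXXX"


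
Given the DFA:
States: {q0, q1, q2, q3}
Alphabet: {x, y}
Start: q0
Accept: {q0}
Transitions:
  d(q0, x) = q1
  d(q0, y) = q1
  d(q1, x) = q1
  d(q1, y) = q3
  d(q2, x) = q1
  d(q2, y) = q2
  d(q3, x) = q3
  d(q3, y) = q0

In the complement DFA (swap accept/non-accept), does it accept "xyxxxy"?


Trace: q0 -> q1 -> q3 -> q3 -> q3 -> q3 -> q0
Final: q0
Original accept: {q0}
Complement: q0 is in original accept

No, complement rejects (original accepts)


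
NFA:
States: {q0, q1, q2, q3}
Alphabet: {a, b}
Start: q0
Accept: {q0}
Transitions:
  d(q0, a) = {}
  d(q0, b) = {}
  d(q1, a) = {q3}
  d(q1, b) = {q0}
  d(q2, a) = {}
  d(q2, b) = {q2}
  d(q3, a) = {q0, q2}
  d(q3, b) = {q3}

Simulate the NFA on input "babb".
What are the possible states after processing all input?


Start: {q0}
  --b--> {}
  --a--> {}
  --b--> {}
  --b--> {}

{} (empty set, no valid transitions)


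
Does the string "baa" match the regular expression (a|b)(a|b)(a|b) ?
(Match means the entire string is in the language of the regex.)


|string| = 3; first = 'b'; last = 'a'

Yes, "baa" matches (a|b)(a|b)(a|b)


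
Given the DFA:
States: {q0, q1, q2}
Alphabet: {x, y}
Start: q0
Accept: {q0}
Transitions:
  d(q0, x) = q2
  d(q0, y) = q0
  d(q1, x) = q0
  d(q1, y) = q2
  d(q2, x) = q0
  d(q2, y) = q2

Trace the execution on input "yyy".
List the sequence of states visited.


Input: yyy
d(q0, y) = q0
d(q0, y) = q0
d(q0, y) = q0


q0 -> q0 -> q0 -> q0


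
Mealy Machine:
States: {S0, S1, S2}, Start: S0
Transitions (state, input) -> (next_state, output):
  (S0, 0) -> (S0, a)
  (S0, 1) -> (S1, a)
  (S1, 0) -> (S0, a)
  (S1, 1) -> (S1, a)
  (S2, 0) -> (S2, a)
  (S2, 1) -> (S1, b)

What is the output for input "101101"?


Step-by-step:
  (S0, 1) -> (S1, a)
  (S1, 0) -> (S0, a)
  (S0, 1) -> (S1, a)
  (S1, 1) -> (S1, a)
  (S1, 0) -> (S0, a)
  (S0, 1) -> (S1, a)

"aaaaaa"


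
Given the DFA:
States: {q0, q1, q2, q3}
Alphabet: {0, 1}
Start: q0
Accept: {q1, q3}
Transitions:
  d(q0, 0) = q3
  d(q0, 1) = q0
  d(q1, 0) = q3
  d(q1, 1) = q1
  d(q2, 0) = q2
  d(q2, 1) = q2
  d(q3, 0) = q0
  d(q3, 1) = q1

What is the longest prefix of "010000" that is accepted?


Run the DFA, marking each prefix where the state is accepting:
  "" -> q0 [reject]
  "0" -> q3 [accept]
  "01" -> q1 [accept]
  "010" -> q3 [accept]
  "0100" -> q0 [reject]
  "01000" -> q3 [accept]
  "010000" -> q0 [reject]

"01000"


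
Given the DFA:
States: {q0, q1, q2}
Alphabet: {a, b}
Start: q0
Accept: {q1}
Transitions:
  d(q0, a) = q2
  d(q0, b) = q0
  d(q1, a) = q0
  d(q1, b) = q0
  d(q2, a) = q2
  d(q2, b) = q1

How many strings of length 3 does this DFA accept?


Enumerating all length-3 strings:
  "aaa" -> q2 [reject]
  "aab" -> q1 [accept]
  "aba" -> q0 [reject]
  "abb" -> q0 [reject]
  "baa" -> q2 [reject]
  "bab" -> q1 [accept]
  "bba" -> q2 [reject]
  "bbb" -> q0 [reject]

2 out of 8


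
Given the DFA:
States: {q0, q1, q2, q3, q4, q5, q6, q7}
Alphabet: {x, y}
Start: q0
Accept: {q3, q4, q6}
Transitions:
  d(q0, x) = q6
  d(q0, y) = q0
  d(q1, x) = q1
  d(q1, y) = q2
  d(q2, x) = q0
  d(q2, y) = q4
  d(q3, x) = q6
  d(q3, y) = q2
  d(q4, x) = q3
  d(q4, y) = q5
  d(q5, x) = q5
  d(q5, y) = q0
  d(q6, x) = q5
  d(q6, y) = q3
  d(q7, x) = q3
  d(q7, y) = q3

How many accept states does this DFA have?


Accept states listed: {q3, q4, q6}
Counting: q3(1) q4(2) q6(3)

3


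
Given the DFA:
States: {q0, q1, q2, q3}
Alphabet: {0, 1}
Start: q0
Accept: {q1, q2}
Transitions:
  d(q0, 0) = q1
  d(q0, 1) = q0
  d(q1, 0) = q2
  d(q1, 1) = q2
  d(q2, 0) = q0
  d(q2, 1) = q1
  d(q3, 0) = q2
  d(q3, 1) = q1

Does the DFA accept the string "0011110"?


Trace: q0 -> q1 -> q2 -> q1 -> q2 -> q1 -> q2 -> q0
Final state: q0
Accept states: {q1, q2}

No, rejected (final state q0 is not an accept state)


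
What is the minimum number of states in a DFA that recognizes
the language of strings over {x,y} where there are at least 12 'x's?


States: count = 0, 1, ..., 11, and a final '>= 12' state.
Total: 12 + 1 = 13. Accept = '>= 12' state.

13


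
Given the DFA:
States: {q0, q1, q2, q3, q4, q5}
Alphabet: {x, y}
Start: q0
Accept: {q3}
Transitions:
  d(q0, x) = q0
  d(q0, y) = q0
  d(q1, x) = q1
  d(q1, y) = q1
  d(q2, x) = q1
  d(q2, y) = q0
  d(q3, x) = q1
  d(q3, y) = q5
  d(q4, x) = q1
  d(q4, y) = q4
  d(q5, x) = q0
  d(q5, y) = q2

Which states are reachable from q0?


BFS from q0:
  layer 0: {q0}

{q0}


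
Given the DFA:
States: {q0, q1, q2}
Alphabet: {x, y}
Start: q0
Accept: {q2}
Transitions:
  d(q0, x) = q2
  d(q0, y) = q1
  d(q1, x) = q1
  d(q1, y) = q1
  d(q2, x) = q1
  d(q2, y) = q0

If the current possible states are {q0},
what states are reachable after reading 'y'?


Apply transition on 'y' from each current state:
  d(q0, y) = q1

{q1}


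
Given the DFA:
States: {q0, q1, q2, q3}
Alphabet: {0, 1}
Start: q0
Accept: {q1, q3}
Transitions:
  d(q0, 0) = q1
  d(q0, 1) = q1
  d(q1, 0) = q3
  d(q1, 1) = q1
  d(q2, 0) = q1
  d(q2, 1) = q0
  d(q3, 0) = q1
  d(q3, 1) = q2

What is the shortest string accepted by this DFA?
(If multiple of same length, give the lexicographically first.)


BFS by string length (lex-first path to each state shown):
  len 0: q0<-""
  len 1: q1<-"0"
Found accept state at length 1.

"0"


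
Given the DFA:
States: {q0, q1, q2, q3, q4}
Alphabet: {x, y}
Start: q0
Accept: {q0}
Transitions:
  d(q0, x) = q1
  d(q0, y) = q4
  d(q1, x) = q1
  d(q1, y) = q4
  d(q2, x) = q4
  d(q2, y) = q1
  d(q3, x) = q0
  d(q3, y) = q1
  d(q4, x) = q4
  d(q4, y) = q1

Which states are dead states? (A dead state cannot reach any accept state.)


Forward reachability from each state:
  q0 -> reaches accept state q0 (live)
  q1 -> reaches {q1, q4}, no accept state (dead)
  q2 -> reaches {q1, q2, q4}, no accept state (dead)
  q3 -> reaches accept state q0 (live)
  q4 -> reaches {q1, q4}, no accept state (dead)

{q1, q2, q4}


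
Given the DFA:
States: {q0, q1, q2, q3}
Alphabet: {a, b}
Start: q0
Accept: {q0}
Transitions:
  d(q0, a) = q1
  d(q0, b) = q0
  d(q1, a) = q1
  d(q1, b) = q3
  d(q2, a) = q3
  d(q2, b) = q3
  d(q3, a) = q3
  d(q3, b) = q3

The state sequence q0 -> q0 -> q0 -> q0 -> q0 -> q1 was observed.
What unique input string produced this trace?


Trace back each transition to find the symbol:
  q0 --[b]--> q0
  q0 --[b]--> q0
  q0 --[b]--> q0
  q0 --[b]--> q0
  q0 --[a]--> q1

"bbbba"


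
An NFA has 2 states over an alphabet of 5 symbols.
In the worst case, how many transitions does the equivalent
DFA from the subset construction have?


Subset construction: one DFA state per subset of NFA states = 2^2 = 4 states.
Each DFA state has 5 outgoing transitions: 4 * 5 = 20

20


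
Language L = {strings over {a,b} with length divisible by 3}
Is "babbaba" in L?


length = 7; 7 mod 3 = 1

No, "babbaba" is not in L


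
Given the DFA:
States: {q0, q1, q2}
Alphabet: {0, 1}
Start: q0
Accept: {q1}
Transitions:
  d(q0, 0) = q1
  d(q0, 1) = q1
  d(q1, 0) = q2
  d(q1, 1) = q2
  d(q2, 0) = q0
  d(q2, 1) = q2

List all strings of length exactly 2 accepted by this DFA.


All strings of length 2: 4 total
Accepted: 0

None


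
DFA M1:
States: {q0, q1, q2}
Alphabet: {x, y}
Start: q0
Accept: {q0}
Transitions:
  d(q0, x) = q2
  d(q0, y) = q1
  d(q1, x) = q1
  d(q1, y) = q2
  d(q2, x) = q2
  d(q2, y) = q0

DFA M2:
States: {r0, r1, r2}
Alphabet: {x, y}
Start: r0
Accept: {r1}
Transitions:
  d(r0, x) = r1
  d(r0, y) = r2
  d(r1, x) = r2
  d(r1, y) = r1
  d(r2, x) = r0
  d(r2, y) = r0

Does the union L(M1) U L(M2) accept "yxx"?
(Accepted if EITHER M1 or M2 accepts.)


M1: final=q1 accepted=False
M2: final=r1 accepted=True

Yes, union accepts


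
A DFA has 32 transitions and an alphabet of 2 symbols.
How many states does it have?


Each state has exactly one transition per symbol.
states = transitions / |alphabet| = 32 / 2 = 16

16


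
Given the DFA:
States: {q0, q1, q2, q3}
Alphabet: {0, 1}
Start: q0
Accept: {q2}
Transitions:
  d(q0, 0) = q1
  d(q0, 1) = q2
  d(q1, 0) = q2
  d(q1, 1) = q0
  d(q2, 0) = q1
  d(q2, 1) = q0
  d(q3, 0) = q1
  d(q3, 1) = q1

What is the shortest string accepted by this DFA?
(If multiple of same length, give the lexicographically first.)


BFS by string length (lex-first path to each state shown):
  len 0: q0<-""
  len 1: q1<-"0", q2<-"1"
Found accept state at length 1.

"1"


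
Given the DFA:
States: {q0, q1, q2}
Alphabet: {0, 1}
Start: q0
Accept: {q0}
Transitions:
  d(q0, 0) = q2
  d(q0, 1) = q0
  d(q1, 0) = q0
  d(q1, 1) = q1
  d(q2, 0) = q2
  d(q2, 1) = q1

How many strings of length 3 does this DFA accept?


Enumerating all length-3 strings:
  "000" -> q2 [reject]
  "001" -> q1 [reject]
  "010" -> q0 [accept]
  "011" -> q1 [reject]
  "100" -> q2 [reject]
  "101" -> q1 [reject]
  "110" -> q2 [reject]
  "111" -> q0 [accept]

2 out of 8


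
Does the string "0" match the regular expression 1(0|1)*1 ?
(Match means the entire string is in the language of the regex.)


|string| = 1; first = '0'; last = '0'

No, "0" does not match 1(0|1)*1


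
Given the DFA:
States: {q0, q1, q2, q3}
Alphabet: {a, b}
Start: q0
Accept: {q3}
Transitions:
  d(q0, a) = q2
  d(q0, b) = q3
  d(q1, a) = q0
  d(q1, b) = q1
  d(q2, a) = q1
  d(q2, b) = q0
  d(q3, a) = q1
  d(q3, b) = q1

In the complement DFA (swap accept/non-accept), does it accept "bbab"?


Trace: q0 -> q3 -> q1 -> q0 -> q3
Final: q3
Original accept: {q3}
Complement: q3 is in original accept

No, complement rejects (original accepts)


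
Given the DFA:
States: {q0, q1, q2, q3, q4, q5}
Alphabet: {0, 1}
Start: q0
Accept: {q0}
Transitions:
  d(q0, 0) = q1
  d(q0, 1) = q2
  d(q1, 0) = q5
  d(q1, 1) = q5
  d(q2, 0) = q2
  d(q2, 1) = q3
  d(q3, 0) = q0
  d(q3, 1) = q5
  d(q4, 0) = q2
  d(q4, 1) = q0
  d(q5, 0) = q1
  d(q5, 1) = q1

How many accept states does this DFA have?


Accept states listed: {q0}
Counting: q0(1)

1


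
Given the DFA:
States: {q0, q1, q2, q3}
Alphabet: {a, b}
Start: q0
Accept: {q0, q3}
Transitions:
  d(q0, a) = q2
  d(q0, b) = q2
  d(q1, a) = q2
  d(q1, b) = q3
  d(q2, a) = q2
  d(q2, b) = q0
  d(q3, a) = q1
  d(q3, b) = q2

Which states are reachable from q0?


BFS from q0:
  layer 0: {q0}
  layer 1: {q2}

{q0, q2}


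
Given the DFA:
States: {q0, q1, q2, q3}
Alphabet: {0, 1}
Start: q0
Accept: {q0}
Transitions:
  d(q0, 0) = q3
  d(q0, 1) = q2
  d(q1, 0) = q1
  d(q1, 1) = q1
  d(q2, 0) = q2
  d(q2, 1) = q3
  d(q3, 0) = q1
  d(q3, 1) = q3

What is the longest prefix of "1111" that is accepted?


Run the DFA, marking each prefix where the state is accepting:
  "" -> q0 [accept]
  "1" -> q2 [reject]
  "11" -> q3 [reject]
  "111" -> q3 [reject]
  "1111" -> q3 [reject]

""


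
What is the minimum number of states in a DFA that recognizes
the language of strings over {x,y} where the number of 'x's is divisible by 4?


States track (count of 'x') mod 4.
Need 4 states: one per remainder 0..3; accept = remainder 0.

4


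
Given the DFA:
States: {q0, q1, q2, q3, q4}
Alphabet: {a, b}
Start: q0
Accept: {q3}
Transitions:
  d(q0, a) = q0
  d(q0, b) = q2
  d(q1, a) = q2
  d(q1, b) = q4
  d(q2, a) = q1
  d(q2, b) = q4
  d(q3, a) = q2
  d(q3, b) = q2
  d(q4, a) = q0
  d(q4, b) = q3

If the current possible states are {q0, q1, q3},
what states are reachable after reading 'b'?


Apply transition on 'b' from each current state:
  d(q0, b) = q2
  d(q1, b) = q4
  d(q3, b) = q2

{q2, q4}


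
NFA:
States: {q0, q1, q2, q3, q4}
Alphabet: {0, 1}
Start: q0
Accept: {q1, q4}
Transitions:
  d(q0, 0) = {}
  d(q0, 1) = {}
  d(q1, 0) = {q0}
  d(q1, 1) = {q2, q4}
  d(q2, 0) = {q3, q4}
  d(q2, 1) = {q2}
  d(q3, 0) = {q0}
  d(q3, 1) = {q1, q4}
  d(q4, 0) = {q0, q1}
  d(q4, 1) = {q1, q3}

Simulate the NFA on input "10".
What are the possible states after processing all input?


Start: {q0}
  --1--> {}
  --0--> {}

{} (empty set, no valid transitions)


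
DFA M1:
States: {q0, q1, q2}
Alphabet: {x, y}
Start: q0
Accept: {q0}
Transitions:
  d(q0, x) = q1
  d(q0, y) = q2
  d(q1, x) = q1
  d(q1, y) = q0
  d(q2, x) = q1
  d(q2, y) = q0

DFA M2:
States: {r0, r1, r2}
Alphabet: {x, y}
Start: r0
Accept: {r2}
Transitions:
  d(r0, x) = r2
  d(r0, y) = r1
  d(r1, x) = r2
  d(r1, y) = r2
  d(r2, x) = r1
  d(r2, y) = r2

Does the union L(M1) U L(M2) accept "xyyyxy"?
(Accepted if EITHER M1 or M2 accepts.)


M1: final=q0 accepted=True
M2: final=r2 accepted=True

Yes, union accepts


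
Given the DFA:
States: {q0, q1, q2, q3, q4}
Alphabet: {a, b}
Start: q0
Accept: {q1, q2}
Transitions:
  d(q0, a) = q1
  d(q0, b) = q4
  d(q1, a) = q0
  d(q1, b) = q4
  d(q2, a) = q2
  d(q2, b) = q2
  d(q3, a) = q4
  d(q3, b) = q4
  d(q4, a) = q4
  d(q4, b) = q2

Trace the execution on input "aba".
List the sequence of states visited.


Input: aba
d(q0, a) = q1
d(q1, b) = q4
d(q4, a) = q4


q0 -> q1 -> q4 -> q4


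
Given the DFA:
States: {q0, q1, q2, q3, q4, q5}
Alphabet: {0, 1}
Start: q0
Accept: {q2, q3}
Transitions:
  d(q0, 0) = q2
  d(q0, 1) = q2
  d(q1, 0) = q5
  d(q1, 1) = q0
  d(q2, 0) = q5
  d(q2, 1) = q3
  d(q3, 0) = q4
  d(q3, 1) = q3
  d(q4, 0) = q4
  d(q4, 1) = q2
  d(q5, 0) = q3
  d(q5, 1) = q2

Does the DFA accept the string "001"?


Trace: q0 -> q2 -> q5 -> q2
Final state: q2
Accept states: {q2, q3}

Yes, accepted (final state q2 is an accept state)


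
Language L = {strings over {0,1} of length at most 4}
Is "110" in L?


length = 3

Yes, "110" is in L


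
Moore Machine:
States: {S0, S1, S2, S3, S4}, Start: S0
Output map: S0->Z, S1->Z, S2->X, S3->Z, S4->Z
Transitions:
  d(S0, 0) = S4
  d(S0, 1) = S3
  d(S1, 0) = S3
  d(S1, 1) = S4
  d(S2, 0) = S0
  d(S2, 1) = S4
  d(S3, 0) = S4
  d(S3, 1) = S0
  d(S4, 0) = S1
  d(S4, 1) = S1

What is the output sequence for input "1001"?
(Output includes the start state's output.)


Start: S0 (output Z)
  --1--> S3 (output Z)
  --0--> S4 (output Z)
  --0--> S1 (output Z)
  --1--> S4 (output Z)

"ZZZZZ"


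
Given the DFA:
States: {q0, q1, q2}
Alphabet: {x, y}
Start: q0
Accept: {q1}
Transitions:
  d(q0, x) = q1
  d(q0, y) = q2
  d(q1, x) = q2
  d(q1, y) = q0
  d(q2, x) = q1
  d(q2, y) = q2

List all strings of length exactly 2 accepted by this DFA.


All strings of length 2: 4 total
Accepted: 1

"yx"


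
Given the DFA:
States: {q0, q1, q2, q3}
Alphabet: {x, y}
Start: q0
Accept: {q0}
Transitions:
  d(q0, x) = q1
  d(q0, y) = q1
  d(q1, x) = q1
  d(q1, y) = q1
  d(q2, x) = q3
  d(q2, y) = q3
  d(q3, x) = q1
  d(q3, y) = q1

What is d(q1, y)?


Looking up transition d(q1, y)

q1


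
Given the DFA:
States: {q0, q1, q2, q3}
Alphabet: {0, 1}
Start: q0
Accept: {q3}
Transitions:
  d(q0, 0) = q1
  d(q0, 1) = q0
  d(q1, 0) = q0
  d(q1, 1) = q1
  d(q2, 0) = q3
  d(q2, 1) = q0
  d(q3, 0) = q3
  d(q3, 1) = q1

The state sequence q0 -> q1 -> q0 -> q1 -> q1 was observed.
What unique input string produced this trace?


Trace back each transition to find the symbol:
  q0 --[0]--> q1
  q1 --[0]--> q0
  q0 --[0]--> q1
  q1 --[1]--> q1

"0001"


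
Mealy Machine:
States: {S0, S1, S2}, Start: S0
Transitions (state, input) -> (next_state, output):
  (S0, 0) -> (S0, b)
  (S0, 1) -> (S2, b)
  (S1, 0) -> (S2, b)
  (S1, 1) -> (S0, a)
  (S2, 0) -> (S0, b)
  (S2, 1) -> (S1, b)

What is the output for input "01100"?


Step-by-step:
  (S0, 0) -> (S0, b)
  (S0, 1) -> (S2, b)
  (S2, 1) -> (S1, b)
  (S1, 0) -> (S2, b)
  (S2, 0) -> (S0, b)

"bbbbb"


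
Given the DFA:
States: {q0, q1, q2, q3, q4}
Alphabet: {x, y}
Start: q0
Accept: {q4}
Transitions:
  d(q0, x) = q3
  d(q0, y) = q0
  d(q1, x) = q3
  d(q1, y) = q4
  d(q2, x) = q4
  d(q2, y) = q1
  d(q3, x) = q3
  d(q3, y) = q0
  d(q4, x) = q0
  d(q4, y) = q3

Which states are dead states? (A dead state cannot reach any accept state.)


Forward reachability from each state:
  q0 -> reaches {q0, q3}, no accept state (dead)
  q1 -> reaches accept state q4 (live)
  q2 -> reaches accept state q4 (live)
  q3 -> reaches {q0, q3}, no accept state (dead)
  q4 -> reaches accept state q4 (live)

{q0, q3}


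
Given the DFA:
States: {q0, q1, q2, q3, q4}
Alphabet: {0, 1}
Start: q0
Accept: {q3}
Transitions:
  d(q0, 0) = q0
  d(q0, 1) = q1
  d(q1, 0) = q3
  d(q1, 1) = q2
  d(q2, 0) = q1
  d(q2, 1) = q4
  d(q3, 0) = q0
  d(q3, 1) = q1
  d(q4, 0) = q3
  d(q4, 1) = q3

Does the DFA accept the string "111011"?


Trace: q0 -> q1 -> q2 -> q4 -> q3 -> q1 -> q2
Final state: q2
Accept states: {q3}

No, rejected (final state q2 is not an accept state)


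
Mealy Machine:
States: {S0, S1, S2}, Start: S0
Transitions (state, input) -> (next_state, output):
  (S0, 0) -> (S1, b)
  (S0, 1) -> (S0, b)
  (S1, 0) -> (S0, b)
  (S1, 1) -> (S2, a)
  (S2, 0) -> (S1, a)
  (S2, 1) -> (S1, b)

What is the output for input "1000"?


Step-by-step:
  (S0, 1) -> (S0, b)
  (S0, 0) -> (S1, b)
  (S1, 0) -> (S0, b)
  (S0, 0) -> (S1, b)

"bbbb"


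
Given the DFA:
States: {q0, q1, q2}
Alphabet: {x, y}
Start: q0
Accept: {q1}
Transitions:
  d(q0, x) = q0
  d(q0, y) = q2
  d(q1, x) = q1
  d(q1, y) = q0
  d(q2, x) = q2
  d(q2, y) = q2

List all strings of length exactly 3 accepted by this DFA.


All strings of length 3: 8 total
Accepted: 0

None


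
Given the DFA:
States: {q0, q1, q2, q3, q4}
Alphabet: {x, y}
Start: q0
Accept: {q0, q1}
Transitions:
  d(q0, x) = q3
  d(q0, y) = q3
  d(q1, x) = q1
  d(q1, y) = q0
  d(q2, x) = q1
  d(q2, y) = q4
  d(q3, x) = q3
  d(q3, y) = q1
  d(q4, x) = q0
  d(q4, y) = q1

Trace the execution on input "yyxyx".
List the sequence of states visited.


Input: yyxyx
d(q0, y) = q3
d(q3, y) = q1
d(q1, x) = q1
d(q1, y) = q0
d(q0, x) = q3


q0 -> q3 -> q1 -> q1 -> q0 -> q3


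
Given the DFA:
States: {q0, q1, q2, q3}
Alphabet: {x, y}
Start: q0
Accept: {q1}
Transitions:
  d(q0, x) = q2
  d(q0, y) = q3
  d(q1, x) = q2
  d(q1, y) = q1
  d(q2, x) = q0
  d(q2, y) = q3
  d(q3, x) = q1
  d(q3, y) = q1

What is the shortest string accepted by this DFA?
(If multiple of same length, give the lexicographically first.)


BFS by string length (lex-first path to each state shown):
  len 0: q0<-""
  len 1: q2<-"x", q3<-"y"
  len 2: q0<-"xx", q1<-"yx", q3<-"xy"
Found accept state at length 2.

"yx"


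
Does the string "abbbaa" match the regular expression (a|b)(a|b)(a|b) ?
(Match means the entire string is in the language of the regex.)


|string| = 6; first = 'a'; last = 'a'

No, "abbbaa" does not match (a|b)(a|b)(a|b)


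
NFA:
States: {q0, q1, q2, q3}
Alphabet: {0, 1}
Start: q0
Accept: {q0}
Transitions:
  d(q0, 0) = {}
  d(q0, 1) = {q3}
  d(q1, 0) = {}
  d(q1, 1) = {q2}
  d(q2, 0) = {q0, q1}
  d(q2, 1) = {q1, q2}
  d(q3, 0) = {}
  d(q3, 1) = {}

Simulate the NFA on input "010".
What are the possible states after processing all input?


Start: {q0}
  --0--> {}
  --1--> {}
  --0--> {}

{} (empty set, no valid transitions)


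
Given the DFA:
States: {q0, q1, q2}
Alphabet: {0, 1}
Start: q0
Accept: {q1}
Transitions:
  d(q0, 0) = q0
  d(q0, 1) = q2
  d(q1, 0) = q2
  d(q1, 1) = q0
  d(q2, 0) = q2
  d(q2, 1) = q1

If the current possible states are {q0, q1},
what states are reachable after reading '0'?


Apply transition on '0' from each current state:
  d(q0, 0) = q0
  d(q1, 0) = q2

{q0, q2}


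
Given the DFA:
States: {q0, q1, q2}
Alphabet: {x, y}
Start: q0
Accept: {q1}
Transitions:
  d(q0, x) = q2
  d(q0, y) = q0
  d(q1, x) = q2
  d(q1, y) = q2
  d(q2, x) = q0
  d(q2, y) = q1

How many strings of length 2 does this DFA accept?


Enumerating all length-2 strings:
  "xx" -> q0 [reject]
  "xy" -> q1 [accept]
  "yx" -> q2 [reject]
  "yy" -> q0 [reject]

1 out of 4


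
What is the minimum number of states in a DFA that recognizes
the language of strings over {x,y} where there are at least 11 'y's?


States: count = 0, 1, ..., 10, and a final '>= 11' state.
Total: 11 + 1 = 12. Accept = '>= 11' state.

12


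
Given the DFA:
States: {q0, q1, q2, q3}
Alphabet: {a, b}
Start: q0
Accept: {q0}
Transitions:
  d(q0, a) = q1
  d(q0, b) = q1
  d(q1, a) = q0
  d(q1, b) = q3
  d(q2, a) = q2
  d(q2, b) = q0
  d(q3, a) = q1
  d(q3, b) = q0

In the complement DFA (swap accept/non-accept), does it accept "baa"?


Trace: q0 -> q1 -> q0 -> q1
Final: q1
Original accept: {q0}
Complement: q1 is not in original accept

Yes, complement accepts (original rejects)


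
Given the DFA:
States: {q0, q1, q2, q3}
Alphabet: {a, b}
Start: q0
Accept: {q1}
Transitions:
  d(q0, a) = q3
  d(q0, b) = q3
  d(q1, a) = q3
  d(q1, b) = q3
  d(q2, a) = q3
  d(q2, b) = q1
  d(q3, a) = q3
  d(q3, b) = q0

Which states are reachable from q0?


BFS from q0:
  layer 0: {q0}
  layer 1: {q3}

{q0, q3}


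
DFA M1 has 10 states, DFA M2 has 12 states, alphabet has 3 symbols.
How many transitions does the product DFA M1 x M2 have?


Product DFA has 10 * 12 = 120 states.
Each has 3 transitions: 120 * 3 = 360

360


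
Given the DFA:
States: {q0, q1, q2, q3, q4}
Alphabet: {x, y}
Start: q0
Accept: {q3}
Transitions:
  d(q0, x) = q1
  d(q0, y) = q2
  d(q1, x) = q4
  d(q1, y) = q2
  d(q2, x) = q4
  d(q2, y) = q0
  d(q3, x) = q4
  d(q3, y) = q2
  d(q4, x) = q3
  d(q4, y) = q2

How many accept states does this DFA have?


Accept states listed: {q3}
Counting: q3(1)

1


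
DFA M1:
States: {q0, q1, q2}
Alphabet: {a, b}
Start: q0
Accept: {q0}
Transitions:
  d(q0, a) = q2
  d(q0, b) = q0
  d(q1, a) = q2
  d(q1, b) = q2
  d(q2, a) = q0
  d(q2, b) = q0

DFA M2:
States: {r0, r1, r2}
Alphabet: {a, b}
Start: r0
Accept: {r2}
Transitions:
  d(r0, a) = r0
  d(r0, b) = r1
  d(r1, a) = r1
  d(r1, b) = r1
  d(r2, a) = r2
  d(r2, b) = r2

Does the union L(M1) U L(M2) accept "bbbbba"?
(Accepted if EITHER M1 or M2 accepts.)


M1: final=q2 accepted=False
M2: final=r1 accepted=False

No, union rejects (neither accepts)


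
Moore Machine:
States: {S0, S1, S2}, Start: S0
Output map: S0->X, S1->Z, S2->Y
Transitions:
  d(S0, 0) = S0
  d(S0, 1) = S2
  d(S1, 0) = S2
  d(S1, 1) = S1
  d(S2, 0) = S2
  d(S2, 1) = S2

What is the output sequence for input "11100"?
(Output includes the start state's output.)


Start: S0 (output X)
  --1--> S2 (output Y)
  --1--> S2 (output Y)
  --1--> S2 (output Y)
  --0--> S2 (output Y)
  --0--> S2 (output Y)

"XYYYYY"


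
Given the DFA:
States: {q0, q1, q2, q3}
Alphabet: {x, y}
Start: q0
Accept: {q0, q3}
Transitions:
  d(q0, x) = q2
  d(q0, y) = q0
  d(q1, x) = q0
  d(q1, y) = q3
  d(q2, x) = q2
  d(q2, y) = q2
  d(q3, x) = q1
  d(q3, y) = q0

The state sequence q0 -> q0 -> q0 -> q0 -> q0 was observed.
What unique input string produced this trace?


Trace back each transition to find the symbol:
  q0 --[y]--> q0
  q0 --[y]--> q0
  q0 --[y]--> q0
  q0 --[y]--> q0

"yyyy"


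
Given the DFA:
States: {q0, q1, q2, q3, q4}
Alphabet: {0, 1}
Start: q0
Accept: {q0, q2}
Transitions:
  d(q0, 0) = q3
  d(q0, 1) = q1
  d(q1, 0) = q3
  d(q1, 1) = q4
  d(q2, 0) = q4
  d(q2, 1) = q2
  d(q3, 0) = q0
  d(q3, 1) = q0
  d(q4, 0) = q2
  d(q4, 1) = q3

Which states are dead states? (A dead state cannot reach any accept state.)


Forward reachability from each state:
  q0 -> reaches accept state q0 (live)
  q1 -> reaches accept state q0 (live)
  q2 -> reaches accept state q0 (live)
  q3 -> reaches accept state q0 (live)
  q4 -> reaches accept state q0 (live)

None (all states can reach an accept state)


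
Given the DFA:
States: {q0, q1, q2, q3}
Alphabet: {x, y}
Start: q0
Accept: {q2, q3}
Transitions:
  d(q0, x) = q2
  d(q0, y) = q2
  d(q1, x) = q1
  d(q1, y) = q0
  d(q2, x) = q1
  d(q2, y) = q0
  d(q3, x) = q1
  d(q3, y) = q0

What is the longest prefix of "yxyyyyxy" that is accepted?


Run the DFA, marking each prefix where the state is accepting:
  "" -> q0 [reject]
  "y" -> q2 [accept]
  "yx" -> q1 [reject]
  "yxy" -> q0 [reject]
  "yxyy" -> q2 [accept]
  "yxyyy" -> q0 [reject]
  "yxyyyy" -> q2 [accept]
  "yxyyyyx" -> q1 [reject]
  "yxyyyyxy" -> q0 [reject]

"yxyyyy"


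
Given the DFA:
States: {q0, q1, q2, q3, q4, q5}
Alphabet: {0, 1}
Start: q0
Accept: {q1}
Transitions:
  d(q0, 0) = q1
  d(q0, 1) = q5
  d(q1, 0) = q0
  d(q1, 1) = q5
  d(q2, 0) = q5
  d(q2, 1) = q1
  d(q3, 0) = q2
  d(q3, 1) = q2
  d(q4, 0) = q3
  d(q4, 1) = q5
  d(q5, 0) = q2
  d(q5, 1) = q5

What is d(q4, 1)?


Looking up transition d(q4, 1)

q5


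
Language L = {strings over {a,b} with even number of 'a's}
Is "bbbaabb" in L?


count('a') = 2; 2 mod 2 = 0

Yes, "bbbaabb" is in L


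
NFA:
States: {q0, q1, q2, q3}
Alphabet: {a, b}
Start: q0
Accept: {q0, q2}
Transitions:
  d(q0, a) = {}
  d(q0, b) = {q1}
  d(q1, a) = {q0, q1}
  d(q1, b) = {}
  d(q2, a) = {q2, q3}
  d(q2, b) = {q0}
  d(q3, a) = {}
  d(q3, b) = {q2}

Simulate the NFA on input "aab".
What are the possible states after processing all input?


Start: {q0}
  --a--> {}
  --a--> {}
  --b--> {}

{} (empty set, no valid transitions)


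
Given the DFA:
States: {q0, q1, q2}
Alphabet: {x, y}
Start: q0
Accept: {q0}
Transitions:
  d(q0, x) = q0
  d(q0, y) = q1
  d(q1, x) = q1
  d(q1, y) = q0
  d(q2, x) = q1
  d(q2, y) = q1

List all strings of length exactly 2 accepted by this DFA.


All strings of length 2: 4 total
Accepted: 2

"xx", "yy"


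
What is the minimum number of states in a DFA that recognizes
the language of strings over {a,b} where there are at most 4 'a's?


States: count = 0, 1, ..., 4 (all accepting; 5 states), plus a dead state for count > 4.
Total: 5 + 1 = 6.

6


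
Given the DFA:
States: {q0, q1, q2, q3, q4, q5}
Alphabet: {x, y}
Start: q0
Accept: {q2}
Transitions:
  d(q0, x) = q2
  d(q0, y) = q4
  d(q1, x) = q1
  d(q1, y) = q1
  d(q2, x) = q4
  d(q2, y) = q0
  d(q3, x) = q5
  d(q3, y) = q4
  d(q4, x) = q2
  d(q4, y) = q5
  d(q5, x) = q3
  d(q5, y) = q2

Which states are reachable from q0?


BFS from q0:
  layer 0: {q0}
  layer 1: {q2, q4}
  layer 2: {q5}
  layer 3: {q3}

{q0, q2, q3, q4, q5}


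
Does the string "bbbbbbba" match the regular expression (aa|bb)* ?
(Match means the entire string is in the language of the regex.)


|string| = 8; first = 'b'; last = 'a'

No, "bbbbbbba" does not match (aa|bb)*


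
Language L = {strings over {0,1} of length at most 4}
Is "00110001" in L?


length = 8

No, "00110001" is not in L


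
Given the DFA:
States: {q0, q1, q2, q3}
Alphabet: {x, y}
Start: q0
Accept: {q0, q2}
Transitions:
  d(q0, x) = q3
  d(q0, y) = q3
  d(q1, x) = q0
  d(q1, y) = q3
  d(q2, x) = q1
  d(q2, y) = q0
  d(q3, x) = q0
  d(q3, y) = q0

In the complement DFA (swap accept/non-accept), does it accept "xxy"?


Trace: q0 -> q3 -> q0 -> q3
Final: q3
Original accept: {q0, q2}
Complement: q3 is not in original accept

Yes, complement accepts (original rejects)


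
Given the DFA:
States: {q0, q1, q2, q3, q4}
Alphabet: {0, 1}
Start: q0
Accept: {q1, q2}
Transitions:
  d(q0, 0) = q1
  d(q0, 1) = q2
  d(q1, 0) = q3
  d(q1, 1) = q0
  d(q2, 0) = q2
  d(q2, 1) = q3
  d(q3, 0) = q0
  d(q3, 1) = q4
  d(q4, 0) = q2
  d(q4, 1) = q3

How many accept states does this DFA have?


Accept states listed: {q1, q2}
Counting: q1(1) q2(2)

2


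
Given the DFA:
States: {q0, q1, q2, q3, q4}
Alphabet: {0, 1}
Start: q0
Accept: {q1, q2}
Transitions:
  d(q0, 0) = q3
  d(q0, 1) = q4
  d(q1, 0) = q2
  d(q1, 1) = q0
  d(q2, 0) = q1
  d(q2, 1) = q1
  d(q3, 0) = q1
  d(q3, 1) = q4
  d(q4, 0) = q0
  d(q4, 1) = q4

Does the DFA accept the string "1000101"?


Trace: q0 -> q4 -> q0 -> q3 -> q1 -> q0 -> q3 -> q4
Final state: q4
Accept states: {q1, q2}

No, rejected (final state q4 is not an accept state)


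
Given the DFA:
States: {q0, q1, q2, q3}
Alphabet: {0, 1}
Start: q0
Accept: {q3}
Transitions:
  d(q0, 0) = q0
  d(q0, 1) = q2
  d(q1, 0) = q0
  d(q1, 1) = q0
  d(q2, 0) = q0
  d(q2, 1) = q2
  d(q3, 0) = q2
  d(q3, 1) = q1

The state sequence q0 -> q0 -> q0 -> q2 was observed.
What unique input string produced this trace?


Trace back each transition to find the symbol:
  q0 --[0]--> q0
  q0 --[0]--> q0
  q0 --[1]--> q2

"001"


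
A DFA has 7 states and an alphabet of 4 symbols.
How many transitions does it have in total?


Each state has exactly one transition per symbol.
7 * 4 = 28

28


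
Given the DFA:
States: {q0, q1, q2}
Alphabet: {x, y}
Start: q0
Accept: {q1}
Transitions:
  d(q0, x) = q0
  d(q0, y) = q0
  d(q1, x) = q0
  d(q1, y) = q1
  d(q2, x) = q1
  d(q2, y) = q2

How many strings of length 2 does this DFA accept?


Enumerating all length-2 strings:
  "xx" -> q0 [reject]
  "xy" -> q0 [reject]
  "yx" -> q0 [reject]
  "yy" -> q0 [reject]

0 out of 4


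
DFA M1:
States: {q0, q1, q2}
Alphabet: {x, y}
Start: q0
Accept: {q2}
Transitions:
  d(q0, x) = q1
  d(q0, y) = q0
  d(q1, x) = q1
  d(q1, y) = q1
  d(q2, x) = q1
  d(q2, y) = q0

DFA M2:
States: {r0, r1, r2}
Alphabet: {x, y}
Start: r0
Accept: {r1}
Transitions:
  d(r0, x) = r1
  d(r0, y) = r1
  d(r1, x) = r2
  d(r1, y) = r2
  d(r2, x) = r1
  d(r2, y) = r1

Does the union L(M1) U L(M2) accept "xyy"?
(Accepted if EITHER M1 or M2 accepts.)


M1: final=q1 accepted=False
M2: final=r1 accepted=True

Yes, union accepts


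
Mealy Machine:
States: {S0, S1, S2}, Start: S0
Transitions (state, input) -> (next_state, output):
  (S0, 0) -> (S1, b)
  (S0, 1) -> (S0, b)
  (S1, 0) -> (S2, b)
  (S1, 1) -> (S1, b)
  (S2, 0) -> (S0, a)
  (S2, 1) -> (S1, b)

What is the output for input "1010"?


Step-by-step:
  (S0, 1) -> (S0, b)
  (S0, 0) -> (S1, b)
  (S1, 1) -> (S1, b)
  (S1, 0) -> (S2, b)

"bbbb"


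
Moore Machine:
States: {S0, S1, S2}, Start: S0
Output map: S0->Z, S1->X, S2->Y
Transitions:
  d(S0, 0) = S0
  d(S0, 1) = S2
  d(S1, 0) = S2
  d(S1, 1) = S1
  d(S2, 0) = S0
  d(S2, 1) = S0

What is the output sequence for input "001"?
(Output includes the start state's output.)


Start: S0 (output Z)
  --0--> S0 (output Z)
  --0--> S0 (output Z)
  --1--> S2 (output Y)

"ZZZY"


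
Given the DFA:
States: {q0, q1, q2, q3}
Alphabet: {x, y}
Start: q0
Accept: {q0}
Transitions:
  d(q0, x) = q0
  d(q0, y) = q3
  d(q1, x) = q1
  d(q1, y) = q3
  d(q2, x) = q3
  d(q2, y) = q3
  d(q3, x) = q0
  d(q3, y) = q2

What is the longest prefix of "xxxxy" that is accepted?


Run the DFA, marking each prefix where the state is accepting:
  "" -> q0 [accept]
  "x" -> q0 [accept]
  "xx" -> q0 [accept]
  "xxx" -> q0 [accept]
  "xxxx" -> q0 [accept]
  "xxxxy" -> q3 [reject]

"xxxx"


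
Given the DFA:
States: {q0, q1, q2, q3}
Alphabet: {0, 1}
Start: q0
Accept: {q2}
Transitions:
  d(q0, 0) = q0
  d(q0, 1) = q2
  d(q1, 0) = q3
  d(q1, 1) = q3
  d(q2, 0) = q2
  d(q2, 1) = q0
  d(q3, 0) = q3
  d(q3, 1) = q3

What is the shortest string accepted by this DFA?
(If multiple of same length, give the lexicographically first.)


BFS by string length (lex-first path to each state shown):
  len 0: q0<-""
  len 1: q0<-"0", q2<-"1"
Found accept state at length 1.

"1"


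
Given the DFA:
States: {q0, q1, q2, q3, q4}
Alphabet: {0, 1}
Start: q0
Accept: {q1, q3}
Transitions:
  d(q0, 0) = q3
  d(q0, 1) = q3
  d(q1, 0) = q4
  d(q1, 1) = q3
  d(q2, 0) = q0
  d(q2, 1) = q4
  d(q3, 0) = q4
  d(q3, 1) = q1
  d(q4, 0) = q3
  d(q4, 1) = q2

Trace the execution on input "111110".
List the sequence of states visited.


Input: 111110
d(q0, 1) = q3
d(q3, 1) = q1
d(q1, 1) = q3
d(q3, 1) = q1
d(q1, 1) = q3
d(q3, 0) = q4


q0 -> q3 -> q1 -> q3 -> q1 -> q3 -> q4


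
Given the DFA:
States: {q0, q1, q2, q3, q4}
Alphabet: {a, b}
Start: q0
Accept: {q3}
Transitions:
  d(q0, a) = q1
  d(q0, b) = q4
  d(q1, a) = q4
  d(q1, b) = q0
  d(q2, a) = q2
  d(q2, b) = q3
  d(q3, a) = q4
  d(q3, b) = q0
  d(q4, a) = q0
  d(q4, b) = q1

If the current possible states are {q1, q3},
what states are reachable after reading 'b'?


Apply transition on 'b' from each current state:
  d(q1, b) = q0
  d(q3, b) = q0

{q0}


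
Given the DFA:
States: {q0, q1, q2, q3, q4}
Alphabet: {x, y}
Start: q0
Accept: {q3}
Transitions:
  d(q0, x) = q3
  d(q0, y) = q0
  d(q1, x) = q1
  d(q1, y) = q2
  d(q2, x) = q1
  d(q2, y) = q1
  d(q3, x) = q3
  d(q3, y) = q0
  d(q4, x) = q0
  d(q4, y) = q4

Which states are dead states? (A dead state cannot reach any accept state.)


Forward reachability from each state:
  q0 -> reaches accept state q3 (live)
  q1 -> reaches {q1, q2}, no accept state (dead)
  q2 -> reaches {q1, q2}, no accept state (dead)
  q3 -> reaches accept state q3 (live)
  q4 -> reaches accept state q3 (live)

{q1, q2}


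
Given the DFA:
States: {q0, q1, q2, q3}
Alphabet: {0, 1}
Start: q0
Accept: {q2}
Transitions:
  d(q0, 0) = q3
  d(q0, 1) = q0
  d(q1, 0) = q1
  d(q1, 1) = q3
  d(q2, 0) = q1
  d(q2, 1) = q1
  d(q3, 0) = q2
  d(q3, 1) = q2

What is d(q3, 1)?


Looking up transition d(q3, 1)

q2
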